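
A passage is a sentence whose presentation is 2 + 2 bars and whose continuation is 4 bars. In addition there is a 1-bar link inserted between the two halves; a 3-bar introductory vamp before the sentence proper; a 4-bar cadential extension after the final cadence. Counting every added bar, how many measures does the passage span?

16 measures

Basic sentence: 2 + 2 + 4 = 8 bars.
8 (basic form) + 1 (link) + 3 (introduction) + 4 (cadential extension) = 16.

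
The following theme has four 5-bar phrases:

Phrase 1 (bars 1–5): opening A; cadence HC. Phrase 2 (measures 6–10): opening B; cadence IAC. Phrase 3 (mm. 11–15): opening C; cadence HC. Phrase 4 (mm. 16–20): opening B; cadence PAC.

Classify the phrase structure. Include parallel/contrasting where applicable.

contrasting double period

Four phrases in two halves: the first half (bars 1-10) ends with an imperfect authentic cadence, the second (mm. 11–20) with a perfect authentic cadence — a large antecedent–consequent pair, i.e. a double period.
Phrase 3 begins with different material from phrase 1, making it contrasting.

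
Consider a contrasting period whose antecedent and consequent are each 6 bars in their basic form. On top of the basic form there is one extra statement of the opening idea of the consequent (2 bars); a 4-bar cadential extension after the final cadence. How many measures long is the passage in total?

Basic contrasting period: 6 + 6 = 12 bars.
12 (basic form) + 2 (extra statement) + 4 (cadential extension) = 18.

18 measures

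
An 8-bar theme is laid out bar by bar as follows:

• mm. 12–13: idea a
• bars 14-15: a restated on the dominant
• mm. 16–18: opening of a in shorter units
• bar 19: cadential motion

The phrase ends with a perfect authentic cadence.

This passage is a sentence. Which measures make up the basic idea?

measures 12–13

The presentation of a sentence is the basic idea (measures 12-13) plus its repetition (bars 14–15); the basic idea is therefore mm. 12–13.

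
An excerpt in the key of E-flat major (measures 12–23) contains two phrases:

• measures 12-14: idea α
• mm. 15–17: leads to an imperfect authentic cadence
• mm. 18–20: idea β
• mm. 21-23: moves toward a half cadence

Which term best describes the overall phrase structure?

phrase group

The second phrase closes with a half cadence, which is not stronger than the first phrase's imperfect authentic cadence; without a weak→strong cadential pair there is no antecedent–consequent relationship, so this is a phrase group rather than a period.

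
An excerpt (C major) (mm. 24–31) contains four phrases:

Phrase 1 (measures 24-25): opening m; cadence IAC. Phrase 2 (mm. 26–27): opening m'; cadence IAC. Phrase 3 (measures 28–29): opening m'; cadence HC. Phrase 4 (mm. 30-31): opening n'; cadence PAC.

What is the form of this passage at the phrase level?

parallel double period

Four phrases in two halves: the first half (measures 24–27) ends with an imperfect authentic cadence, the second (measures 28–31) with a perfect authentic cadence — a large antecedent–consequent pair, i.e. a double period.
Phrase 3 begins with the same material as phrase 1, making it parallel.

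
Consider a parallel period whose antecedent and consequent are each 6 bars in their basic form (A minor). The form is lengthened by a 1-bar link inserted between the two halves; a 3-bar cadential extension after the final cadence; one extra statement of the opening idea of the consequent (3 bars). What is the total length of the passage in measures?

Basic parallel period: 6 + 6 = 12 bars.
12 (basic form) + 1 (link) + 3 (cadential extension) + 3 (extra statement) = 19.

19 measures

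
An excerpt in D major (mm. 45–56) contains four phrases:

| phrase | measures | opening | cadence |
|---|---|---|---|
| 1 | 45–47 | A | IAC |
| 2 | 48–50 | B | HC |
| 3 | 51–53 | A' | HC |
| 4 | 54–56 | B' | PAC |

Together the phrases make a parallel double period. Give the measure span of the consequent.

In a double period the first pair of phrases (ending half cadence) is the large antecedent and the second pair (ending perfect authentic cadence) is the large consequent; the consequent is measures 51–56.

measures 51–56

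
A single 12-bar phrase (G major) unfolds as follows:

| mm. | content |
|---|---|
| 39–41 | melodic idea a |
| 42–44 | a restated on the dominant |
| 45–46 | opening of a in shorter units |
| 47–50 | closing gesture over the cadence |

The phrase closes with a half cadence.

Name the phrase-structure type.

Basic idea (measures 39–41) + its repetition (bars 42–44) form the presentation; fragmentation and cadence (mm. 45-50) form the continuation — the 12-bar whole is a sentence.

sentence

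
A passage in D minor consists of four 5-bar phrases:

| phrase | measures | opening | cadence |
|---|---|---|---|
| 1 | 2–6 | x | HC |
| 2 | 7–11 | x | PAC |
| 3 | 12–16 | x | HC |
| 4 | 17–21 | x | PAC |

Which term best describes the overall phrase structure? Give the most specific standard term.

The cadence pattern HC–PAC–HC–PAC is weak–strong twice, and phrases 3–4 restate phrases 1–2: a period heard twice, not a double period (which would end weakly at phrase 2).

repeated period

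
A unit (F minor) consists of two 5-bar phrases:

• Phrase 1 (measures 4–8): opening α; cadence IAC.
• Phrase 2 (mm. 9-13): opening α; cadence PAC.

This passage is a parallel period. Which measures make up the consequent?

The antecedent is the phrase ending with the weaker cadence (imperfect authentic cadence, phrase 1) and the consequent the one ending more conclusively (perfect authentic cadence, phrase 2); the consequent is mm. 9-13.

measures 9–13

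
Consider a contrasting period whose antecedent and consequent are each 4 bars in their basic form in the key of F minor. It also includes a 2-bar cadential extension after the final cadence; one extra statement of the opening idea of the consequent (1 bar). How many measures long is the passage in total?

Basic contrasting period: 4 + 4 = 8 bars.
8 (basic form) + 2 (cadential extension) + 1 (extra statement) = 11.

11 measures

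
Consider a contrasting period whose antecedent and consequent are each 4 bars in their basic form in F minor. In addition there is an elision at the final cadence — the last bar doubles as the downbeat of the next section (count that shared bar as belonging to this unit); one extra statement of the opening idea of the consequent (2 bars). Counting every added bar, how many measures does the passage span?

10 measures

Basic contrasting period: 4 + 4 = 8 bars.
8 (basic form) + 2 (extra statement) = 10.
The elision shares a bar with the next section but does not change this unit's count.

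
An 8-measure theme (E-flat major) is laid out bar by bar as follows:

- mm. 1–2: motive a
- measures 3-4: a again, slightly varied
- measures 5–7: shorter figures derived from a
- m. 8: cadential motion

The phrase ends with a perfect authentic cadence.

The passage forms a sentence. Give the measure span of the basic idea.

measures 1–2

The presentation of a sentence is the basic idea (mm. 1–2) plus its repetition (mm. 3-4); the basic idea is therefore mm. 1-2.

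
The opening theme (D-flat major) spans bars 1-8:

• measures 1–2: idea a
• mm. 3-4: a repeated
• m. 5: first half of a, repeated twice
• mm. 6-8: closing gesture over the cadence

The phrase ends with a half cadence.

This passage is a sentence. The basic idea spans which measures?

measures 1–2

The presentation of a sentence is the basic idea (bars 1-2) plus its repetition (mm. 3-4); the basic idea is therefore mm. 1–2.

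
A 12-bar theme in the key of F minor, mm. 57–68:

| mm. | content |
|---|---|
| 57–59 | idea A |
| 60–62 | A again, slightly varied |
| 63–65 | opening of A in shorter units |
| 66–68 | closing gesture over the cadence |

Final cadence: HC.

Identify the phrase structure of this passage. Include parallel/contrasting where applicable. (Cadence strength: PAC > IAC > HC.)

Basic idea (measures 57–59) + its repetition (measures 60-62) form the presentation; fragmentation and cadence (bars 63–68) form the continuation — the 12-bar whole is a sentence.

sentence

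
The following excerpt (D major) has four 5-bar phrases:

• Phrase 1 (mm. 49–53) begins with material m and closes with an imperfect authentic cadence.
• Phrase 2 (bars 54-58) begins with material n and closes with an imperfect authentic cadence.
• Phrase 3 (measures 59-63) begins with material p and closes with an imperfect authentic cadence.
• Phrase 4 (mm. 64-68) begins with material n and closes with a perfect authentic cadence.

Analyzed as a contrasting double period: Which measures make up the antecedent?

measures 49–58

In a double period the four phrases pair into a large antecedent (phrases 1–2, ending imperfect authentic cadence) and a large consequent (phrases 3–4, ending perfect authentic cadence). The antecedent spans measures 49-58.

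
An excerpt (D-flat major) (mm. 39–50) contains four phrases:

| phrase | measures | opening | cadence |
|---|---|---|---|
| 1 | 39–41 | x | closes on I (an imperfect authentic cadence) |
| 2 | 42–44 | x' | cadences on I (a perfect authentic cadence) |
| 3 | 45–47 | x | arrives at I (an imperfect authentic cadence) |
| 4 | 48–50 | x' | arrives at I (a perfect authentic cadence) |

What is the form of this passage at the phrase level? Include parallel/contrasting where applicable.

The cadence pattern IAC–PAC–IAC–PAC is weak–strong twice, and phrases 3–4 restate phrases 1–2: a period heard twice, not a double period (which would end weakly at phrase 2).

repeated period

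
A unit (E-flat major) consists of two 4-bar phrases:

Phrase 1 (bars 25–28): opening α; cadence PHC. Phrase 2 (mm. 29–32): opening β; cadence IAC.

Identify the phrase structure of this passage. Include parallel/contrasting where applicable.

contrasting period

Phrase 1 ends with a Phrygian half cadence (weaker) and phrase 2 with an imperfect authentic cadence (stronger): antecedent + consequent = a period.
The two phrases open with different material (α / β), so the period is contrasting.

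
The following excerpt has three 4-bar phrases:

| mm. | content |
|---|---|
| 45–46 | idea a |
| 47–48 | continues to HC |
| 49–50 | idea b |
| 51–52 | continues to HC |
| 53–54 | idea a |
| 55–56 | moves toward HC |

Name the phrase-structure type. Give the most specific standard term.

The final phrase closes with a half cadence, which is not stronger than the preceding half cadence; the 3 phrases lack an overall antecedent–consequent design and so form a phrase group.

phrase group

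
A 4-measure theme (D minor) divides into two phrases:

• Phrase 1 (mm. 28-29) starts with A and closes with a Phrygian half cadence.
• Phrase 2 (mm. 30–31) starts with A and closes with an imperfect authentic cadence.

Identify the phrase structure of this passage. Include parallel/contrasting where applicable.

Phrase 1 ends with a Phrygian half cadence (weaker) and phrase 2 with an imperfect authentic cadence (stronger): antecedent + consequent = a period.
The two phrases open with the same material (A / A), so the period is parallel.

parallel period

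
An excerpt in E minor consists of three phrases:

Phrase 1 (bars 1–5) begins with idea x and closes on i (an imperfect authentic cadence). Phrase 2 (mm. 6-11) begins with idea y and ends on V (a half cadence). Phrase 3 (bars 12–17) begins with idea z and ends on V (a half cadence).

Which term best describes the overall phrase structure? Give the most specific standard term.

phrase group

The final phrase closes with a half cadence, which is not stronger than the preceding half cadence; the 3 phrases lack an overall antecedent–consequent design and so form a phrase group.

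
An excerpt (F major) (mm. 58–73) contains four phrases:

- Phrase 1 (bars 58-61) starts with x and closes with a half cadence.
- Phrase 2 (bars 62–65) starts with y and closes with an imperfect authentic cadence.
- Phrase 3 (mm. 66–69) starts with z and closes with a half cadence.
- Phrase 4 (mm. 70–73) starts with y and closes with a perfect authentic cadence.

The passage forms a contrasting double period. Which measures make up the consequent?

measures 66–73

In a double period the four phrases pair into a large antecedent (phrases 1–2, ending imperfect authentic cadence) and a large consequent (phrases 3–4, ending perfect authentic cadence). The consequent spans bars 66–73.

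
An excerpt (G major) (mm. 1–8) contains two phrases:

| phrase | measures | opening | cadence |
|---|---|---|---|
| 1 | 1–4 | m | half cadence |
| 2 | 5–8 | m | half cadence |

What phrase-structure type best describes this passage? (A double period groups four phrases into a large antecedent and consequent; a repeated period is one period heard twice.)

repeated phrase

Both phrases have the same opening (m) and the same cadence (half cadence): the second is a restatement, not a consequent, so this is a repeated phrase rather than a period.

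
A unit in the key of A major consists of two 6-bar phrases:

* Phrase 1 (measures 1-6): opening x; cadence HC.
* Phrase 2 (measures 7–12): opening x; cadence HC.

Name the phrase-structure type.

Both phrases have the same opening (x) and the same cadence (half cadence): the second is a restatement, not a consequent, so this is a repeated phrase rather than a period.

repeated phrase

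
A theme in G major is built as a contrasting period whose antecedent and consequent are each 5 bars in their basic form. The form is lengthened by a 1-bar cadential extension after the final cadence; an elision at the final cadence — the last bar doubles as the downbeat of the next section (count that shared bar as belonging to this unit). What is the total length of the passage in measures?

Basic contrasting period: 5 + 5 = 10 bars.
10 (basic form) + 1 (cadential extension) = 11.
The elision shares a bar with the next section but does not change this unit's count.

11 measures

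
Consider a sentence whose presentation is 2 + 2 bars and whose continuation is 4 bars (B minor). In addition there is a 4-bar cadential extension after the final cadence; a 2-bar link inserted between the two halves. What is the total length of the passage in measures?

14 measures

Basic sentence: 2 + 2 + 4 = 8 bars.
8 (basic form) + 4 (cadential extension) + 2 (link) = 14.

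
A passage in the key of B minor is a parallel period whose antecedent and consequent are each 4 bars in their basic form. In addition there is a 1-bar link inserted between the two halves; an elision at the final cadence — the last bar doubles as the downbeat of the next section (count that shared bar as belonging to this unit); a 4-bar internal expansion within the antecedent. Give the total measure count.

13 measures

Basic parallel period: 4 + 4 = 8 bars.
8 (basic form) + 1 (link) + 4 (internal expansion) = 13.
The elision shares a bar with the next section but does not change this unit's count.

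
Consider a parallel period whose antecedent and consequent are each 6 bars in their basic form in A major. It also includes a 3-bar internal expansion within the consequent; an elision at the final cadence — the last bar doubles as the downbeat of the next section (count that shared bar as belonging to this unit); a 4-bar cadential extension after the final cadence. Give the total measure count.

19 measures

Basic parallel period: 6 + 6 = 12 bars.
12 (basic form) + 3 (internal expansion) + 4 (cadential extension) = 19.
The elision shares a bar with the next section but does not change this unit's count.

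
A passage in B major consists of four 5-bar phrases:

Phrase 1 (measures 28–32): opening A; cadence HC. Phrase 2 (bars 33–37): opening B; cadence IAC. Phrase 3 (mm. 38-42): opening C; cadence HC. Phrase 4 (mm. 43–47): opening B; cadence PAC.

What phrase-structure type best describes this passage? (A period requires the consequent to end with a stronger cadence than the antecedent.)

contrasting double period

Four phrases in two halves: the first half (measures 28–37) ends with an imperfect authentic cadence, the second (mm. 38–47) with a perfect authentic cadence — a large antecedent–consequent pair, i.e. a double period.
Phrase 3 begins with different material from phrase 1, making it contrasting.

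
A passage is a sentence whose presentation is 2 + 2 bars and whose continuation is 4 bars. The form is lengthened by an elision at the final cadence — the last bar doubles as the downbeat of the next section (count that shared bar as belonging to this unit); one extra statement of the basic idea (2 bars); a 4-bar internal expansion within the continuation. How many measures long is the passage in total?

14 measures

Basic sentence: 2 + 2 + 4 = 8 bars.
8 (basic form) + 2 (extra statement) + 4 (internal expansion) = 14.
The elision shares a bar with the next section but does not change this unit's count.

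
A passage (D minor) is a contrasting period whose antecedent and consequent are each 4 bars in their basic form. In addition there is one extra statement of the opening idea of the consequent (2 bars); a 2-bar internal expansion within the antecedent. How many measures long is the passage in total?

Basic contrasting period: 4 + 4 = 8 bars.
8 (basic form) + 2 (extra statement) + 2 (internal expansion) = 12.

12 measures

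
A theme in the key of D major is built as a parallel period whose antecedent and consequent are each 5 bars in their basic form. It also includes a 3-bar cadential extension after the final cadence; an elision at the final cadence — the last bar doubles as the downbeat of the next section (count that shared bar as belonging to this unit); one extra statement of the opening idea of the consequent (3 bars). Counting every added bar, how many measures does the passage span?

Basic parallel period: 5 + 5 = 10 bars.
10 (basic form) + 3 (cadential extension) + 3 (extra statement) = 16.
The elision shares a bar with the next section but does not change this unit's count.

16 measures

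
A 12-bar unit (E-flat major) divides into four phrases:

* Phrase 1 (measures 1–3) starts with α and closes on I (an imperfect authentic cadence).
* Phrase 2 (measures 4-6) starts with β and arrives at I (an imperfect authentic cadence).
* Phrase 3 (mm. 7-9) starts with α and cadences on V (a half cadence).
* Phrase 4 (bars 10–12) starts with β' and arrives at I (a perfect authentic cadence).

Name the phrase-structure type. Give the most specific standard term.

Four phrases in two halves: the first half (mm. 1–6) ends with an imperfect authentic cadence, the second (mm. 7-12) with a perfect authentic cadence — a large antecedent–consequent pair, i.e. a double period.
Phrase 3 begins with the same material as phrase 1, making it parallel.

parallel double period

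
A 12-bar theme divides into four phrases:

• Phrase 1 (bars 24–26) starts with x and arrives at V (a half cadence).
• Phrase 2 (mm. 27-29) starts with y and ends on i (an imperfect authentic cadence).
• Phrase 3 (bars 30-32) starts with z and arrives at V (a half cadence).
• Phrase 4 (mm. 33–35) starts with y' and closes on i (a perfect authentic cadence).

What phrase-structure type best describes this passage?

Four phrases in two halves: the first half (mm. 24–29) ends with an imperfect authentic cadence, the second (mm. 30-35) with a perfect authentic cadence — a large antecedent–consequent pair, i.e. a double period.
Phrase 3 begins with different material from phrase 1, making it contrasting.

contrasting double period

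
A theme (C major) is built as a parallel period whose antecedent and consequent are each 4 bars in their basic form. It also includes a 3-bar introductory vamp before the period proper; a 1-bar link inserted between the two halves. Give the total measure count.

Basic parallel period: 4 + 4 = 8 bars.
8 (basic form) + 3 (introduction) + 1 (link) = 12.

12 measures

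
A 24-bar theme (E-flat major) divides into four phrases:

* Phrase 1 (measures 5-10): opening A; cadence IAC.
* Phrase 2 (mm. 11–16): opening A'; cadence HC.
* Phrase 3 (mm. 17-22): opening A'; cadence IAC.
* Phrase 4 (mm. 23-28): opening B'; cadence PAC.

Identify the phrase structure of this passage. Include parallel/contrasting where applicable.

parallel double period

Four phrases in two halves: the first half (mm. 5–16) ends with a half cadence, the second (mm. 17–28) with a perfect authentic cadence — a large antecedent–consequent pair, i.e. a double period.
Phrase 3 begins with the same material as phrase 1, making it parallel.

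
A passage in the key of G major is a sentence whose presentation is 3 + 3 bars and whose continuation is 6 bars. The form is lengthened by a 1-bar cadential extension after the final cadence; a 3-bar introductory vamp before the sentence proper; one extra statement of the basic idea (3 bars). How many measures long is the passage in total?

19 measures

Basic sentence: 3 + 3 + 6 = 12 bars.
12 (basic form) + 1 (cadential extension) + 3 (introduction) + 3 (extra statement) = 19.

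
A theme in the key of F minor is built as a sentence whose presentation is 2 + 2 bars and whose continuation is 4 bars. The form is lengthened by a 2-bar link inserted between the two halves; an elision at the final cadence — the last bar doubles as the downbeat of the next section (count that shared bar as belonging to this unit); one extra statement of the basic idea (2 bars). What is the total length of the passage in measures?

12 measures

Basic sentence: 2 + 2 + 4 = 8 bars.
8 (basic form) + 2 (link) + 2 (extra statement) = 12.
The elision shares a bar with the next section but does not change this unit's count.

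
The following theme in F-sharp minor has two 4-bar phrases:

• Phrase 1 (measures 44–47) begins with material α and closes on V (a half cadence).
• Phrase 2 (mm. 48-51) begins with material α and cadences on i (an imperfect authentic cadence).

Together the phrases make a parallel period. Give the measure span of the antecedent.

measures 44–47

The phrase ending with the weaker cadence (half cadence) is the antecedent; the one ending more conclusively (imperfect authentic cadence) is the consequent. The antecedent is measures 44–47.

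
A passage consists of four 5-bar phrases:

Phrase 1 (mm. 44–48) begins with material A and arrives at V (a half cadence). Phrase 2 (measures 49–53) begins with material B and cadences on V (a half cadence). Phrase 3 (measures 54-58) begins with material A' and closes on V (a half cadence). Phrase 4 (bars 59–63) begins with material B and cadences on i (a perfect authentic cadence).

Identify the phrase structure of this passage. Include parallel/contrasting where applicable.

parallel double period

Four phrases in two halves: the first half (bars 44–53) ends with a half cadence, the second (measures 54-63) with a perfect authentic cadence — a large antecedent–consequent pair, i.e. a double period.
Phrase 3 begins with the same material as phrase 1, making it parallel.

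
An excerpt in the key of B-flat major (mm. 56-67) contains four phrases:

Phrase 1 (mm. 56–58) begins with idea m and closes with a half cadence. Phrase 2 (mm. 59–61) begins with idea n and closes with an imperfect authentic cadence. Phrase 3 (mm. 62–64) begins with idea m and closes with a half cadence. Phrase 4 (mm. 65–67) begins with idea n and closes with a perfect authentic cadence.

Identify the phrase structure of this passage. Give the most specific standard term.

parallel double period

Four phrases in two halves: the first half (mm. 56-61) ends with an imperfect authentic cadence, the second (measures 62–67) with a perfect authentic cadence — a large antecedent–consequent pair, i.e. a double period.
Phrase 3 begins with the same material as phrase 1, making it parallel.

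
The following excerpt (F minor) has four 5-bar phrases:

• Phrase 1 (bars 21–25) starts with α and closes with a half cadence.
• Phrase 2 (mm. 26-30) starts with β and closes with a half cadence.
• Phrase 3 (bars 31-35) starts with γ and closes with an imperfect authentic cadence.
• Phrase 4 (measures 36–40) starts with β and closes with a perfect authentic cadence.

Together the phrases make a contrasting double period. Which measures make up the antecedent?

measures 21–30

In a double period the first pair of phrases (ending half cadence) is the large antecedent and the second pair (ending perfect authentic cadence) is the large consequent; the antecedent is measures 21–30.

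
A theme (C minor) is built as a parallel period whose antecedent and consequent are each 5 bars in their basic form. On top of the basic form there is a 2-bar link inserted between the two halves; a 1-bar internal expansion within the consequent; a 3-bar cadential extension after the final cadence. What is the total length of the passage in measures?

Basic parallel period: 5 + 5 = 10 bars.
10 (basic form) + 2 (link) + 1 (internal expansion) + 3 (cadential extension) = 16.

16 measures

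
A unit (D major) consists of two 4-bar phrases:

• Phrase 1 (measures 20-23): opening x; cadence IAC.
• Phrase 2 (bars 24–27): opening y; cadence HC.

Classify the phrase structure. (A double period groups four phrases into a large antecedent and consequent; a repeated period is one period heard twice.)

phrase group

The second phrase closes with a half cadence, which is not stronger than the first phrase's imperfect authentic cadence; without a weak→strong cadential pair there is no antecedent–consequent relationship, so this is a phrase group rather than a period.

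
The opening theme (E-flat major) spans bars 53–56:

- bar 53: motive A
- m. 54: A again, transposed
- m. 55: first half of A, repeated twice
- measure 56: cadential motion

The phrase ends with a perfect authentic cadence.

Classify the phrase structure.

sentence

Basic idea (measure 53) + its repetition (m. 54) form the presentation; fragmentation and cadence (measures 55–56) form the continuation — the 4-bar whole is a sentence.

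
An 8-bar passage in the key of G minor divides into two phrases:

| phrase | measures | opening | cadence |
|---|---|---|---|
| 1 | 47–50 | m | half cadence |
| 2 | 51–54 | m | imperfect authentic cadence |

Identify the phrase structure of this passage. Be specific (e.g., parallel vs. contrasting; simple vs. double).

parallel period

Phrase 1 ends with a half cadence (weaker) and phrase 2 with an imperfect authentic cadence (stronger): antecedent + consequent = a period.
The two phrases open with the same material (m / m), so the period is parallel.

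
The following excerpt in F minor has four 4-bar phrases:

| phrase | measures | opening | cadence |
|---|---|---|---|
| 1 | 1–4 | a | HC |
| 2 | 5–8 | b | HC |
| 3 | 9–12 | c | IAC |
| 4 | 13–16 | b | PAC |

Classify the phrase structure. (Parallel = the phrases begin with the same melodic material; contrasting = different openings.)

Four phrases in two halves: the first half (mm. 1–8) ends with a half cadence, the second (measures 9-16) with a perfect authentic cadence — a large antecedent–consequent pair, i.e. a double period.
Phrase 3 begins with different material from phrase 1, making it contrasting.

contrasting double period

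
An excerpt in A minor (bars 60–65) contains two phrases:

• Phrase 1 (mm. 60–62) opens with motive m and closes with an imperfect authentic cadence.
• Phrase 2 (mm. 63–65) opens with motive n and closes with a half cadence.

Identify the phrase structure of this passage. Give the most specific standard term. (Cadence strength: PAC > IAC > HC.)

phrase group

The second phrase closes with a half cadence, which is not stronger than the first phrase's imperfect authentic cadence; without a weak→strong cadential pair there is no antecedent–consequent relationship, so this is a phrase group rather than a period.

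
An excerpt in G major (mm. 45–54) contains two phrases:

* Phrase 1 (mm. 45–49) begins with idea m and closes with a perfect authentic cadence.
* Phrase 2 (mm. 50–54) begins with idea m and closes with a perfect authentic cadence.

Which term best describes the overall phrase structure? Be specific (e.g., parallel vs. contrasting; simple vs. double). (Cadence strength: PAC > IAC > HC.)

Both phrases have the same opening (m) and the same cadence (perfect authentic cadence): the second is a restatement, not a consequent, so this is a repeated phrase rather than a period.

repeated phrase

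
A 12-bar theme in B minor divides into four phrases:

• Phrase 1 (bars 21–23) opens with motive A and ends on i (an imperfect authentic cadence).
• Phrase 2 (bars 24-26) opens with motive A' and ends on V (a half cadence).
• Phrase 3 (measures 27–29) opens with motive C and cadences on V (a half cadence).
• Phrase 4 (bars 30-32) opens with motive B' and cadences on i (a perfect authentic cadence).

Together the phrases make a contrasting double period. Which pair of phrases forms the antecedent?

phrases 1 and 2

In a double period the first pair of phrases (ending half cadence) is the large antecedent and the second pair (ending perfect authentic cadence) is the large consequent; the antecedent is phrases 1 and 2.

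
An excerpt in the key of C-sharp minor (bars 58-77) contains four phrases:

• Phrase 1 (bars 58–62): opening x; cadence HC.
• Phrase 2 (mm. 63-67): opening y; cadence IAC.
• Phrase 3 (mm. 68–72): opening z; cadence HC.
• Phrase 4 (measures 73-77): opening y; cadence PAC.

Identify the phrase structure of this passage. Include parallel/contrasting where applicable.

contrasting double period

Four phrases in two halves: the first half (mm. 58–67) ends with an imperfect authentic cadence, the second (measures 68-77) with a perfect authentic cadence — a large antecedent–consequent pair, i.e. a double period.
Phrase 3 begins with different material from phrase 1, making it contrasting.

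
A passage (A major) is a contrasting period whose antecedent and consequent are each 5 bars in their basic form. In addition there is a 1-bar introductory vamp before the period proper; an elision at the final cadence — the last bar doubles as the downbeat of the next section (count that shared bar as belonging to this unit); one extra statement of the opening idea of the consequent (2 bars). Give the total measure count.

Basic contrasting period: 5 + 5 = 10 bars.
10 (basic form) + 1 (introduction) + 2 (extra statement) = 13.
The elision shares a bar with the next section but does not change this unit's count.

13 measures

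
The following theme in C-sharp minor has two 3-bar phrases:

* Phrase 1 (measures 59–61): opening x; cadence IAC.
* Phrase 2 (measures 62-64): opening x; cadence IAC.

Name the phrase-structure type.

Both phrases have the same opening (x) and the same cadence (imperfect authentic cadence): the second is a restatement, not a consequent, so this is a repeated phrase rather than a period.

repeated phrase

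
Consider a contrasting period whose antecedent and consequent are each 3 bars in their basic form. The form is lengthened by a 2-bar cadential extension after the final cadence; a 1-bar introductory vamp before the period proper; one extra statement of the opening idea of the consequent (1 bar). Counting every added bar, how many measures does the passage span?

10 measures

Basic contrasting period: 3 + 3 = 6 bars.
6 (basic form) + 2 (cadential extension) + 1 (introduction) + 1 (extra statement) = 10.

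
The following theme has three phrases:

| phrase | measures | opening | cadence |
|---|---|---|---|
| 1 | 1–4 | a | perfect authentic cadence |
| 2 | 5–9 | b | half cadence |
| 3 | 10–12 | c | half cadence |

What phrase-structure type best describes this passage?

phrase group

The final phrase closes with a half cadence, which is not stronger than the preceding half cadence; the 3 phrases lack an overall antecedent–consequent design and so form a phrase group.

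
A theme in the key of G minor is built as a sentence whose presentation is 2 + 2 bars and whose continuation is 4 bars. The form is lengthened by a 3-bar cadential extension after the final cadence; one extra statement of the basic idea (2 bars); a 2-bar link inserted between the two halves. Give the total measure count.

Basic sentence: 2 + 2 + 4 = 8 bars.
8 (basic form) + 3 (cadential extension) + 2 (extra statement) + 2 (link) = 15.

15 measures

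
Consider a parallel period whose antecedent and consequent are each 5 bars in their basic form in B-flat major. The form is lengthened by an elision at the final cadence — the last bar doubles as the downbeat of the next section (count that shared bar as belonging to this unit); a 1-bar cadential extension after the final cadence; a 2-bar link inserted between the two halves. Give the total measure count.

13 measures

Basic parallel period: 5 + 5 = 10 bars.
10 (basic form) + 1 (cadential extension) + 2 (link) = 13.
The elision shares a bar with the next section but does not change this unit's count.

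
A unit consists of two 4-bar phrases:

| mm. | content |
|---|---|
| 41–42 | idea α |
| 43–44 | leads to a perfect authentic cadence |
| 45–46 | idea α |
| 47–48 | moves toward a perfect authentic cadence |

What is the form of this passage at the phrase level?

Both phrases have the same opening (α) and the same cadence (perfect authentic cadence): the second is a restatement, not a consequent, so this is a repeated phrase rather than a period.

repeated phrase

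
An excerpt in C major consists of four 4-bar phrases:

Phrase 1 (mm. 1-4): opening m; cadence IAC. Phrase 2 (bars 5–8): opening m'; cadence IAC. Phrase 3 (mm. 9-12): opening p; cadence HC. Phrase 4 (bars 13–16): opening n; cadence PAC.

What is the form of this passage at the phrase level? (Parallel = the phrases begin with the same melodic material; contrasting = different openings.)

Four phrases in two halves: the first half (mm. 1-8) ends with an imperfect authentic cadence, the second (bars 9–16) with a perfect authentic cadence — a large antecedent–consequent pair, i.e. a double period.
Phrase 3 begins with different material from phrase 1, making it contrasting.

contrasting double period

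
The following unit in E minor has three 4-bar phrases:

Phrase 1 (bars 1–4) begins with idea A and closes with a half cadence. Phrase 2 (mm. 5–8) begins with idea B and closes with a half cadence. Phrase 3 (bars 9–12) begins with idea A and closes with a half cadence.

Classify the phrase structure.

phrase group

The final phrase closes with a half cadence, which is not stronger than the preceding half cadence; the 3 phrases lack an overall antecedent–consequent design and so form a phrase group.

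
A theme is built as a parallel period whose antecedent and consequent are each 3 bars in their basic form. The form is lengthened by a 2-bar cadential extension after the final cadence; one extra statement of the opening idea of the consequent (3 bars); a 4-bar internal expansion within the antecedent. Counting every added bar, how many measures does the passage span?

Basic parallel period: 3 + 3 = 6 bars.
6 (basic form) + 2 (cadential extension) + 3 (extra statement) + 4 (internal expansion) = 15.

15 measures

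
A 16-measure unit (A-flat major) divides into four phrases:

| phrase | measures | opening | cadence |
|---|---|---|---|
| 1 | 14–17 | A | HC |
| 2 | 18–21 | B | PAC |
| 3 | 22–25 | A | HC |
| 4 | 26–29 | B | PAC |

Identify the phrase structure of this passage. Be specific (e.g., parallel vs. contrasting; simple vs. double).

The cadence pattern HC–PAC–HC–PAC is weak–strong twice, and phrases 3–4 restate phrases 1–2: a period heard twice, not a double period (which would end weakly at phrase 2).

repeated period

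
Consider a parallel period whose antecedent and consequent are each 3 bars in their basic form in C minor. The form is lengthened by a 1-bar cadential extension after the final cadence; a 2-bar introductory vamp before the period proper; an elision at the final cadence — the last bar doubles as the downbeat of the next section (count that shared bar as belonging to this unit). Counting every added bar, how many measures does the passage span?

Basic parallel period: 3 + 3 = 6 bars.
6 (basic form) + 1 (cadential extension) + 2 (introduction) = 9.
The elision shares a bar with the next section but does not change this unit's count.

9 measures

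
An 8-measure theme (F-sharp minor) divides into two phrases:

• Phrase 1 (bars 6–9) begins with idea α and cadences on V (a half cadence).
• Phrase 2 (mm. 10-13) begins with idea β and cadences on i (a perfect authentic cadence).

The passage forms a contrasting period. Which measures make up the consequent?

measures 10–13

The phrase ending with the weaker cadence (half cadence) is the antecedent; the one ending more conclusively (perfect authentic cadence) is the consequent. The consequent is measures 10–13.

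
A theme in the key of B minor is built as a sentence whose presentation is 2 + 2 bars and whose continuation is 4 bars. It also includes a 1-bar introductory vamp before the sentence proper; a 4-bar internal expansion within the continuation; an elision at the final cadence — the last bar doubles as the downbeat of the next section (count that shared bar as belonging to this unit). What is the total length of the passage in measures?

Basic sentence: 2 + 2 + 4 = 8 bars.
8 (basic form) + 1 (introduction) + 4 (internal expansion) = 13.
The elision shares a bar with the next section but does not change this unit's count.

13 measures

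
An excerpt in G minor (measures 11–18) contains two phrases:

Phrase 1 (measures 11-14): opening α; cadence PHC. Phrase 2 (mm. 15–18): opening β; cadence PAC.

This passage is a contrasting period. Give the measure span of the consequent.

measures 15–18

The antecedent is the phrase ending with the weaker cadence (Phrygian half cadence, phrase 1) and the consequent the one ending more conclusively (perfect authentic cadence, phrase 2); the consequent is measures 15–18.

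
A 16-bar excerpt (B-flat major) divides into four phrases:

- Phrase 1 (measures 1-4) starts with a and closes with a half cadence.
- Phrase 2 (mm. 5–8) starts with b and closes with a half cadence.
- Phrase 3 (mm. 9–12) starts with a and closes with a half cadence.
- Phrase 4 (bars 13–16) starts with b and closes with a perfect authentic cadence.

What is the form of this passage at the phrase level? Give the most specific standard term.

Four phrases in two halves: the first half (mm. 1–8) ends with a half cadence, the second (mm. 9-16) with a perfect authentic cadence — a large antecedent–consequent pair, i.e. a double period.
Phrase 3 begins with the same material as phrase 1, making it parallel.

parallel double period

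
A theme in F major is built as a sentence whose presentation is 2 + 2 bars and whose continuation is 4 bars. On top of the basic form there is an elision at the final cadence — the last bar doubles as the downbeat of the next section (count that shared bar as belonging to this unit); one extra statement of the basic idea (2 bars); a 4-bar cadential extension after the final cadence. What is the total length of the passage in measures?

14 measures

Basic sentence: 2 + 2 + 4 = 8 bars.
8 (basic form) + 2 (extra statement) + 4 (cadential extension) = 14.
The elision shares a bar with the next section but does not change this unit's count.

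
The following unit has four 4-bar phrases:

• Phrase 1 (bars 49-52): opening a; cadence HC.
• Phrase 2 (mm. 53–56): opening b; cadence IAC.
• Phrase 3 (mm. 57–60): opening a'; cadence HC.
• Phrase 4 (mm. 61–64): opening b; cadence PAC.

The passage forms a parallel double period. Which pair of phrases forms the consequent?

In a double period the first pair of phrases (ending imperfect authentic cadence) is the large antecedent and the second pair (ending perfect authentic cadence) is the large consequent; the consequent is phrases 3 and 4.

phrases 3 and 4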